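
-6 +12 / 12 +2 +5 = 2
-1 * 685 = -685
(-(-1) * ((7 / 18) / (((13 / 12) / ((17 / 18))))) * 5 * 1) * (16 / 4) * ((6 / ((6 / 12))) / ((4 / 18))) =4760 / 13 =366.15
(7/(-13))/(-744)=0.00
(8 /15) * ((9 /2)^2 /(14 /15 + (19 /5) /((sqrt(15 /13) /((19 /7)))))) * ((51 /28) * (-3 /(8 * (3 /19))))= 1131165 /2369176 - 1666737 * sqrt(195) /4738352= -4.43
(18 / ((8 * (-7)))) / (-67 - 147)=9 / 5992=0.00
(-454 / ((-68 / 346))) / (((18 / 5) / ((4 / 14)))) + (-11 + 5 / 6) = 370933 / 2142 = 173.17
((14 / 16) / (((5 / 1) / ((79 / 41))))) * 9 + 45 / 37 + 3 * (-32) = -5567331 / 60680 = -91.75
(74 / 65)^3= 1.48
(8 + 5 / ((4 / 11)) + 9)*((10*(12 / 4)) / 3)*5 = 3075 / 2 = 1537.50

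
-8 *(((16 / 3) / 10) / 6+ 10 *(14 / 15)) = -3392 / 45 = -75.38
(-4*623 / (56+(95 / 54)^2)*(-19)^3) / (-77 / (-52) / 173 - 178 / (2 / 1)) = -448379560819008 / 137954506007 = -3250.20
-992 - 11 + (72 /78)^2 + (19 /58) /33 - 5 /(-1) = -322540241 /323466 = -997.14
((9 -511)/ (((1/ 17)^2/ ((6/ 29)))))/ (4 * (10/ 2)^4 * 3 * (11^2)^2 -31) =-870468/ 3184416601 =-0.00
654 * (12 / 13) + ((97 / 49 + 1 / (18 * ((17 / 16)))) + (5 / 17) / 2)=118097635 / 194922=605.87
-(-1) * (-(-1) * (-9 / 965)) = -9 / 965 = -0.01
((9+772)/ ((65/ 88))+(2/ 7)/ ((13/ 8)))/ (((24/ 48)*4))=240588/ 455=528.76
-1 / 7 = -0.14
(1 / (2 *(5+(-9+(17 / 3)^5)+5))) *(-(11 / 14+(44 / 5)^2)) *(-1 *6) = 1814481 / 45185000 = 0.04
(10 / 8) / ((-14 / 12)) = -15 / 14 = -1.07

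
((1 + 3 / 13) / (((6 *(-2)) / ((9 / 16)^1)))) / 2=-3 / 104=-0.03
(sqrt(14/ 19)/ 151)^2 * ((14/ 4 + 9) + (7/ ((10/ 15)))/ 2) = 497/ 866438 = 0.00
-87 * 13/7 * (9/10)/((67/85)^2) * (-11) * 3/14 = 551.67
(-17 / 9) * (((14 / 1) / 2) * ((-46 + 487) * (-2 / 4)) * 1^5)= 5831 / 2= 2915.50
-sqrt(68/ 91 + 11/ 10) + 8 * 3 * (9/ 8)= 27 -41 * sqrt(910)/ 910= 25.64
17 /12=1.42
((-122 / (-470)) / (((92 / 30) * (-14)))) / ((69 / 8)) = -0.00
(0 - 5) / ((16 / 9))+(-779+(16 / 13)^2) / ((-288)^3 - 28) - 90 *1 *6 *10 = -17449161300859 / 3229644080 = -5402.81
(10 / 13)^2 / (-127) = -100 / 21463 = -0.00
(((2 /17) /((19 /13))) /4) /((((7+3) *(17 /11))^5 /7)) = 14655641 /91722762200000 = 0.00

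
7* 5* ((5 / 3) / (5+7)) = 175 / 36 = 4.86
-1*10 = -10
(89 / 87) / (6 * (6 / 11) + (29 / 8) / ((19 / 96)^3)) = 6714961 / 3090742164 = 0.00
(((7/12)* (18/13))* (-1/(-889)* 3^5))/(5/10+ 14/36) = 6561/26416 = 0.25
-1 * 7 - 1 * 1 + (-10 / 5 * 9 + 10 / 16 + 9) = -131 / 8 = -16.38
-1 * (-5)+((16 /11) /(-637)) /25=5.00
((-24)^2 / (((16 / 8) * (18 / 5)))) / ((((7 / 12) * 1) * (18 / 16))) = 2560 / 21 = 121.90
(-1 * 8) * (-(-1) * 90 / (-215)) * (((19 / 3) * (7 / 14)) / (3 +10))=456 / 559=0.82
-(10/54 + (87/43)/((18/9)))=-2779/2322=-1.20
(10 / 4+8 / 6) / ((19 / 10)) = 115 / 57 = 2.02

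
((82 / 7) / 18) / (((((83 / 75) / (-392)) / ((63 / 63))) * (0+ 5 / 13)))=-149240 / 249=-599.36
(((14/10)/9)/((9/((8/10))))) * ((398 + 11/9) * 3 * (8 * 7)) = 5633824/6075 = 927.38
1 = 1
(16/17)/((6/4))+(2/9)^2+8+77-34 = 71159/1377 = 51.68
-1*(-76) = 76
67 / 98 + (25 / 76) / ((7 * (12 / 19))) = 1783 / 2352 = 0.76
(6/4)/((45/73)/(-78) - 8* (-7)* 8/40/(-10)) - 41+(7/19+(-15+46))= -11146302/1016861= -10.96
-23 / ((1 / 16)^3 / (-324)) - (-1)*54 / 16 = 30523395.38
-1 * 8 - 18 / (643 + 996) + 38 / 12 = -47639 / 9834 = -4.84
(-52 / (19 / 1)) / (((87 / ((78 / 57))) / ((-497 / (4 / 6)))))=32.09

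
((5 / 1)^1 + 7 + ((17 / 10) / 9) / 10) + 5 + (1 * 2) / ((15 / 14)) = 16997 / 900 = 18.89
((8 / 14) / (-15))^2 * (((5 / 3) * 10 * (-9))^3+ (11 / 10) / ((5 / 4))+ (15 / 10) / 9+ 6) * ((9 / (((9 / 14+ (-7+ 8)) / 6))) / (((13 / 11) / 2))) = -356399255872 / 1308125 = -272450.46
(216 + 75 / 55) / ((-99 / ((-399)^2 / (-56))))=6042057 / 968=6241.79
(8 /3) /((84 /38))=76 /63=1.21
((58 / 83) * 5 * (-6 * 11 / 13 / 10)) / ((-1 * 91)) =1914 / 98189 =0.02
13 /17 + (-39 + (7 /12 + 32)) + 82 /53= -44381 /10812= -4.10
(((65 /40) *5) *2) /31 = 65 /124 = 0.52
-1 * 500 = -500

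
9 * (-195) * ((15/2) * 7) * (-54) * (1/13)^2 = 382725/13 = 29440.38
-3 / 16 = -0.19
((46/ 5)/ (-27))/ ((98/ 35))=-23/ 189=-0.12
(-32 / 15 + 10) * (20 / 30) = 236 / 45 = 5.24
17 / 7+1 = 24 / 7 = 3.43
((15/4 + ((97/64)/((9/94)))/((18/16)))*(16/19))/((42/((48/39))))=184768/420147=0.44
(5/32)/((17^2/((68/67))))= 5/9112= 0.00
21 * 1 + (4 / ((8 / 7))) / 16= 21.22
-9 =-9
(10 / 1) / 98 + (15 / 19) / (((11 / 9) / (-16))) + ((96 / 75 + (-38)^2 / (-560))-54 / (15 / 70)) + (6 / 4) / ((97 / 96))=-26031138599 / 99337700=-262.05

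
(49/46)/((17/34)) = 49/23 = 2.13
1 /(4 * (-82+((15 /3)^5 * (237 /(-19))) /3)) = -19 /993732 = -0.00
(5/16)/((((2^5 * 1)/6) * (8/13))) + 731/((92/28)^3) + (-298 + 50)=-5663794219/24918016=-227.30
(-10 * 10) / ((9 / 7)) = -700 / 9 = -77.78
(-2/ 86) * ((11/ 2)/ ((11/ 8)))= -4/ 43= -0.09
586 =586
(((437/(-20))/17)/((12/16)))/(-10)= 437/2550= 0.17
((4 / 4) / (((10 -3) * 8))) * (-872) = -109 / 7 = -15.57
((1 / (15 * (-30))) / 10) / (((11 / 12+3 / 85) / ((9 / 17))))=-3 / 24275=-0.00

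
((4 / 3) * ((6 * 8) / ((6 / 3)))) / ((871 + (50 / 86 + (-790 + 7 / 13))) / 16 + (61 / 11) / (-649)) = 2043238912 / 327170211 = 6.25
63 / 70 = 9 / 10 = 0.90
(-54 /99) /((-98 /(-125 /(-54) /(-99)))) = -125 /960498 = -0.00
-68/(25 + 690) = -68/715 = -0.10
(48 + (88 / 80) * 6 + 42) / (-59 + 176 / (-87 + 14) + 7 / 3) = -1.64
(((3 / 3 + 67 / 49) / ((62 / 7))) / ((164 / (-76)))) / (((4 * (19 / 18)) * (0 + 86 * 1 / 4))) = -522 / 382571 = -0.00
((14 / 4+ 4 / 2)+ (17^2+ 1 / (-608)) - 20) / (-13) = -166895 / 7904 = -21.12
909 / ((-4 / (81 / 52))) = -73629 / 208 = -353.99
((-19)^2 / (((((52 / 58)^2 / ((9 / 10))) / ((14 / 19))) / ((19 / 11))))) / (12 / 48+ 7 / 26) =2125207 / 2145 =990.77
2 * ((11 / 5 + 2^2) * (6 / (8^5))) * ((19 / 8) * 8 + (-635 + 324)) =-6789 / 10240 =-0.66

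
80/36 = 20/9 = 2.22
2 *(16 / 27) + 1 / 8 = 283 / 216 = 1.31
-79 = -79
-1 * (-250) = 250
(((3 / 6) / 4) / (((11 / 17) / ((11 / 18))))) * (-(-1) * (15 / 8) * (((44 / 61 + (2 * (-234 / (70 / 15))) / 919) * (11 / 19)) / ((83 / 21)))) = 112307525 / 5657922752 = 0.02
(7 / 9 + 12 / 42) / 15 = 67 / 945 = 0.07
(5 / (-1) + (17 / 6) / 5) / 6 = -133 / 180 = -0.74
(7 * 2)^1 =14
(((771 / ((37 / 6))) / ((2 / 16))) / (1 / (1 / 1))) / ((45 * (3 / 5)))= 4112 / 111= 37.05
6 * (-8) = -48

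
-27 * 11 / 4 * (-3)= 891 / 4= 222.75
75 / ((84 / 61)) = 1525 / 28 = 54.46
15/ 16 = 0.94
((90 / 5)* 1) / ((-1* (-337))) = 0.05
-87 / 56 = -1.55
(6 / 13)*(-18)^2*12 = 23328 / 13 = 1794.46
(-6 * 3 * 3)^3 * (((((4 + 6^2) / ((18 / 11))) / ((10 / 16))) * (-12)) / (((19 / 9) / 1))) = 665127936 / 19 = 35006733.47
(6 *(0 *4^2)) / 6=0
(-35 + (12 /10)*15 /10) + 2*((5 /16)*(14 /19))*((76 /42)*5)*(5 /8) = -7343 /240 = -30.60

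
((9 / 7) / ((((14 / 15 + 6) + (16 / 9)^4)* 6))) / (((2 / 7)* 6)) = 32805 / 4441024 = 0.01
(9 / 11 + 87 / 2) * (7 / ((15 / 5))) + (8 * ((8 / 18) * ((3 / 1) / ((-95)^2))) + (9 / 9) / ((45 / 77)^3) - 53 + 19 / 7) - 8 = 253981655747 / 5066003250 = 50.13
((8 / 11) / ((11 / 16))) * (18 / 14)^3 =93312 / 41503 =2.25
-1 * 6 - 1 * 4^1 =-10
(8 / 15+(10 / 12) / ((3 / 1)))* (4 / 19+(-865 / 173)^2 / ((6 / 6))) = 34967 / 1710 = 20.45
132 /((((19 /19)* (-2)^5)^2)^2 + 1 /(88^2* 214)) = 218752512 /1737716924417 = 0.00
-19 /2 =-9.50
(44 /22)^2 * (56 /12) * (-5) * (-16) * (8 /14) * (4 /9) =10240 /27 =379.26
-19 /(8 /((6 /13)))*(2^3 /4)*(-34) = 969 /13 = 74.54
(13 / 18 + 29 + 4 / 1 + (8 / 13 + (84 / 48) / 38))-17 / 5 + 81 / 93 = 87807917 / 2756520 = 31.85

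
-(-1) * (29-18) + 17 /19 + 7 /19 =12.26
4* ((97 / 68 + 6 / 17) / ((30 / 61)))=7381 / 510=14.47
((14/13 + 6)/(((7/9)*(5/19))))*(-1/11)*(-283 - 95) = 849528/715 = 1188.15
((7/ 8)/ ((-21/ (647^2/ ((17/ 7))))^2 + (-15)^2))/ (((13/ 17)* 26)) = 20852785890839/ 106612058292633504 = 0.00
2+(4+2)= 8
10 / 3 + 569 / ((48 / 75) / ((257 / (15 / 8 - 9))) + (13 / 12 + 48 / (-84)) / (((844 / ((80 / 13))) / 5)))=631762863755 / 1020399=619133.17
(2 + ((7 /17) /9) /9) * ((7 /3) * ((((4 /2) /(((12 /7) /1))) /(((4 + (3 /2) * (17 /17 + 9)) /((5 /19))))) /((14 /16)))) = 386540 /4473873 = 0.09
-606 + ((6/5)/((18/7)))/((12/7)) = -109031/180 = -605.73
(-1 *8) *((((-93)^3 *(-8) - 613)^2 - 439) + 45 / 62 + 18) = -10267071779691924 / 31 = -331195863861029.81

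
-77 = -77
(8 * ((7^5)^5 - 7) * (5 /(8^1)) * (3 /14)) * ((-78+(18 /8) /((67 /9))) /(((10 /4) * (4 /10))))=-7479929964445377088221000 /67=-111640745737990702809268.70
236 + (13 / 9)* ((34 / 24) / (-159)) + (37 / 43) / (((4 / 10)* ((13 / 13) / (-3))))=169486723 / 738396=229.53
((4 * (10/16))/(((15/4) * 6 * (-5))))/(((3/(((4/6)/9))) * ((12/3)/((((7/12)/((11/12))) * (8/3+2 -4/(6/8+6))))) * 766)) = -7/15077178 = -0.00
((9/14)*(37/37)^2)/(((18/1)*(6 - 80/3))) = -3/1736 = -0.00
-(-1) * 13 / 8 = 13 / 8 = 1.62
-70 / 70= -1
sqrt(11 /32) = sqrt(22) /8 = 0.59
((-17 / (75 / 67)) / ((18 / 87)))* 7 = -513.82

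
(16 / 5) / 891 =16 / 4455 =0.00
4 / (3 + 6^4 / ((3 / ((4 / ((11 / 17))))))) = 44 / 29409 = 0.00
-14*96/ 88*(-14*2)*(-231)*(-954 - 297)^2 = -154597058784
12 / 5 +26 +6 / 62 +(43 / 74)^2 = 24474087 / 848780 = 28.83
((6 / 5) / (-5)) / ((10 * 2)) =-3 / 250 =-0.01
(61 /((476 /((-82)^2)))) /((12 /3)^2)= 102541 /1904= 53.86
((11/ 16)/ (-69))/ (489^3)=-11/ 129090906576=-0.00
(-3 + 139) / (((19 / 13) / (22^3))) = 18825664 / 19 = 990824.42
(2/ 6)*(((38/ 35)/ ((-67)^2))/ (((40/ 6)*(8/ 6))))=0.00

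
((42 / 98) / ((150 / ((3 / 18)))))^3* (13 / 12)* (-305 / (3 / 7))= -793 / 9525600000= -0.00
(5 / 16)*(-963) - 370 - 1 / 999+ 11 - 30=-11027977 / 15984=-689.94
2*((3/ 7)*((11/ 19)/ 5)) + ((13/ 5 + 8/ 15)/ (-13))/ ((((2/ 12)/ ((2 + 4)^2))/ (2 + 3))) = -2249502/ 8645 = -260.21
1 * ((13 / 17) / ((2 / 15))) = 195 / 34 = 5.74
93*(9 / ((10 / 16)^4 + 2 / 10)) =5713920 / 2407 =2373.88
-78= -78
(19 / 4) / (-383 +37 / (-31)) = -589 / 47640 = -0.01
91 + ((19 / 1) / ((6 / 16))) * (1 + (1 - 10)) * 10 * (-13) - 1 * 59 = 158176 / 3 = 52725.33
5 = 5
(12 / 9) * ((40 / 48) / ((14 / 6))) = 10 / 21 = 0.48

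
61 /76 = 0.80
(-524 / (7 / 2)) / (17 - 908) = 1048 / 6237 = 0.17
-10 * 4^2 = -160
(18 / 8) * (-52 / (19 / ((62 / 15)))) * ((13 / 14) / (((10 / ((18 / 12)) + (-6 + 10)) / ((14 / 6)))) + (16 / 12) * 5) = -531557 / 3040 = -174.85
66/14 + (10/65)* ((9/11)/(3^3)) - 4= 2159/3003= 0.72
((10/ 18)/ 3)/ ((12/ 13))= 65/ 324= 0.20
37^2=1369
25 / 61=0.41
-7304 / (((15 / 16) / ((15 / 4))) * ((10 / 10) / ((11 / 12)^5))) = -147039563 / 7776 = -18909.41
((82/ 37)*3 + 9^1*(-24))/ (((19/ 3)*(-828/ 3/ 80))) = 154920/ 16169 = 9.58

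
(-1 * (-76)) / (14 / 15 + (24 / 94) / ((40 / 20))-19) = -53580 / 12647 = -4.24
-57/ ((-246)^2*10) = -19/ 201720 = -0.00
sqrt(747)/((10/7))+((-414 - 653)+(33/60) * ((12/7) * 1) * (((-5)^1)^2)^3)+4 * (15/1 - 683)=21 * sqrt(83)/10+76952/7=11012.27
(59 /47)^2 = 3481 /2209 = 1.58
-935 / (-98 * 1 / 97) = 90695 / 98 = 925.46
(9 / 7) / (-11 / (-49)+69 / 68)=4284 / 4129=1.04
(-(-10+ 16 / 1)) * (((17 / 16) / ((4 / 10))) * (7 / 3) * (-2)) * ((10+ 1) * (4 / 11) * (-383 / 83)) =-1372.80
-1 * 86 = -86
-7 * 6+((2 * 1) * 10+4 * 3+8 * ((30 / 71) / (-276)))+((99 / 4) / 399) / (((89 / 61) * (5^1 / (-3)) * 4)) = -15492657687 / 1546385680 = -10.02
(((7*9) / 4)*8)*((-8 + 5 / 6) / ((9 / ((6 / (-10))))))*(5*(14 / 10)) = 2107 / 5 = 421.40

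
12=12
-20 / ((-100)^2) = -1 / 500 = -0.00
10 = 10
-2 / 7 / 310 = -1 / 1085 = -0.00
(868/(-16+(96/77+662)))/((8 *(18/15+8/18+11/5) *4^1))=751905/68975792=0.01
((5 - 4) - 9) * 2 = -16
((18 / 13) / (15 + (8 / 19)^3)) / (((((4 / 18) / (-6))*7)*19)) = -175446 / 9409127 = -0.02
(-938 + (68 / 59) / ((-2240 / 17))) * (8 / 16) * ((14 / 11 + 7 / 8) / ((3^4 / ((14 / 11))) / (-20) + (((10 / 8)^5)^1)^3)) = -24567933938171904 / 615594177933823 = -39.91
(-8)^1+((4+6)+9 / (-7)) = 0.71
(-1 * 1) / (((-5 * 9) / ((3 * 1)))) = 1 / 15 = 0.07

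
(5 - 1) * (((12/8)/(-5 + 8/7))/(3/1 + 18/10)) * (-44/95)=77/513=0.15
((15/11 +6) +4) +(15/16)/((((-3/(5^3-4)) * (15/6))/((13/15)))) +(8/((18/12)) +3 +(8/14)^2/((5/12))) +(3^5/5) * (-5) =-5080133/21560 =-235.63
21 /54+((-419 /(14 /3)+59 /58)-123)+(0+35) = -644491 /3654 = -176.38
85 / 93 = 0.91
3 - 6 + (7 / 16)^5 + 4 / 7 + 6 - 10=-47068271 / 7340032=-6.41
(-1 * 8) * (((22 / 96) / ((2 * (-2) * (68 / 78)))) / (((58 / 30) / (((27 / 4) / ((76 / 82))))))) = 2374515 / 1198976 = 1.98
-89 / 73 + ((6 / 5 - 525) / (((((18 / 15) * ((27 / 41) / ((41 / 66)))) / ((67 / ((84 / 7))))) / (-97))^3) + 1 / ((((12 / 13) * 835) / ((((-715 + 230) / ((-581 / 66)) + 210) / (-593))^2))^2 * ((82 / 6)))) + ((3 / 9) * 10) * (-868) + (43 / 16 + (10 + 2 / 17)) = 63221725781660803600991381508433652364374309252270179603 / 1564115096526681710187134680187171223667150848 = 40420123763.30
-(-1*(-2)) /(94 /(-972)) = 20.68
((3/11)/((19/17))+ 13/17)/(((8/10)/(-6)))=-26880/3553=-7.57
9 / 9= 1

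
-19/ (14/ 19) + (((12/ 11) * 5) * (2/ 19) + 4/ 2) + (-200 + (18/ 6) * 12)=-547781/ 2926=-187.21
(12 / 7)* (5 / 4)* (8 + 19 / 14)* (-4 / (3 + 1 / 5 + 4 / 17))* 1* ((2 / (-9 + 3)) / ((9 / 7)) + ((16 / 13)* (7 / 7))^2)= -318962075 / 10881234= -29.31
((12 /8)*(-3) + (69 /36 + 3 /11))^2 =93025 /17424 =5.34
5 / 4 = 1.25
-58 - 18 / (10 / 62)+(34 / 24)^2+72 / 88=-1320857 / 7920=-166.77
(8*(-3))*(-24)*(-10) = -5760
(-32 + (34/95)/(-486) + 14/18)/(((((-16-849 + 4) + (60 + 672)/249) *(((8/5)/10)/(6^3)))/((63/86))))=2093871710/58185923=35.99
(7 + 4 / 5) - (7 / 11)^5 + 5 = 10223229 / 805255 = 12.70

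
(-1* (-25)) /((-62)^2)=25 /3844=0.01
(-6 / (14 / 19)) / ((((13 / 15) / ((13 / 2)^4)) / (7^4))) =-644303205 / 16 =-40268950.31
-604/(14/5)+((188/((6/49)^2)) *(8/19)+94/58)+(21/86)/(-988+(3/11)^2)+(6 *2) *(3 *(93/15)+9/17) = 22944301437693607/4333323416310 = 5294.85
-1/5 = -0.20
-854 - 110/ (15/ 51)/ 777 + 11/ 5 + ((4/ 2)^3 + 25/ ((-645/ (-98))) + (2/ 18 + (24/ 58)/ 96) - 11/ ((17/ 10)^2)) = -28366018161571/ 33602110920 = -844.17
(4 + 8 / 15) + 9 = 203 / 15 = 13.53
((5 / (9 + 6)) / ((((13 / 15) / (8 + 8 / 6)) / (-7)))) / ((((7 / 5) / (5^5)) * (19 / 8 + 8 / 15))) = -87500000 / 4537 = -19285.87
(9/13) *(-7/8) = -63/104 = -0.61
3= 3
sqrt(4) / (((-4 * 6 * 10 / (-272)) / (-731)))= -24854 / 15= -1656.93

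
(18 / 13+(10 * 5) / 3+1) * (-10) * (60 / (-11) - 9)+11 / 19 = 7483583 / 2717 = 2754.36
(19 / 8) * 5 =95 / 8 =11.88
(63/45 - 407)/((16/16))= -2028/5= -405.60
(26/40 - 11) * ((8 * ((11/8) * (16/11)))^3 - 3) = -847251/20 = -42362.55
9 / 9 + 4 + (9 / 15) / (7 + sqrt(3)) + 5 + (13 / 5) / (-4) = 4343 / 460 -3 * sqrt(3) / 230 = 9.42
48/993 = 0.05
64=64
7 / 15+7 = 112 / 15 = 7.47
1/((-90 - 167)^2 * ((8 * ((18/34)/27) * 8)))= 51/4227136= 0.00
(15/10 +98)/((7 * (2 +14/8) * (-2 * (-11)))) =199/1155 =0.17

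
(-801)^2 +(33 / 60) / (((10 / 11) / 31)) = 128323951 / 200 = 641619.76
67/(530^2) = 67/280900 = 0.00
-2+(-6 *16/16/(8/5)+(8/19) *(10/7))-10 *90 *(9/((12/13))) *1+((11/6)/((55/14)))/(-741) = -2732558011/311220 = -8780.15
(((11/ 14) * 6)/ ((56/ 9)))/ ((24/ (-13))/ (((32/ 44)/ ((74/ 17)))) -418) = -5967/ 3379040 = -0.00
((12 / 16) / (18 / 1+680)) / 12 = 1 / 11168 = 0.00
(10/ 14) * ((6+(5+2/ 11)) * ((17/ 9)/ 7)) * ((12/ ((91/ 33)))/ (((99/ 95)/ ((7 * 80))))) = 105944000/ 21021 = 5039.91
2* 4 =8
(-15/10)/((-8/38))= 57/8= 7.12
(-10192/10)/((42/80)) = -5824/3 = -1941.33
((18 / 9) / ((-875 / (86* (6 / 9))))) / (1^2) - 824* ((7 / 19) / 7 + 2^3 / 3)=-111761536 / 49875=-2240.83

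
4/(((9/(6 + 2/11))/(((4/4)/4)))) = 68/99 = 0.69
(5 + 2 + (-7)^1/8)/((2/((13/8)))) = 637/128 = 4.98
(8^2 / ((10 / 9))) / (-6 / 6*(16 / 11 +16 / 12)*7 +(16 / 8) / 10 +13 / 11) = -54 / 17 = -3.18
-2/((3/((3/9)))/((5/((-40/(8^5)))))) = 8192/9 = 910.22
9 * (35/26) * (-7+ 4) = -36.35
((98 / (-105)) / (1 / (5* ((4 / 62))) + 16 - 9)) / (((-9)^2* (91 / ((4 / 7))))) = -16 / 2233413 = -0.00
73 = 73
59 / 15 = 3.93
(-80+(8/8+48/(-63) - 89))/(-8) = 443/21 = 21.10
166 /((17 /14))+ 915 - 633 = 7118 /17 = 418.71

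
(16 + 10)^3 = 17576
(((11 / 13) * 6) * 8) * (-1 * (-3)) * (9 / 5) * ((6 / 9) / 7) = 9504 / 455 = 20.89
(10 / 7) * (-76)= -760 / 7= -108.57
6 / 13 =0.46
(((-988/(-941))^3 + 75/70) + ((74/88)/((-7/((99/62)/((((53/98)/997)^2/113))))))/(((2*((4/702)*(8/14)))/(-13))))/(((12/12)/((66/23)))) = 78874473381588321141728380269/186908116906375984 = 421995976884.71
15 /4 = 3.75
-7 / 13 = -0.54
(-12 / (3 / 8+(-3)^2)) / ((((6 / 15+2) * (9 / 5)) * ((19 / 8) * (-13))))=64 / 6669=0.01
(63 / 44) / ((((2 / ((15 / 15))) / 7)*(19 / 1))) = 441 / 1672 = 0.26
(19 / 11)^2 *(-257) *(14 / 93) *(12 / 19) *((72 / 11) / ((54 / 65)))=-71096480 / 123783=-574.36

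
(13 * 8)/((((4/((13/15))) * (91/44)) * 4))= 286/105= 2.72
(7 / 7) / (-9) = -1 / 9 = -0.11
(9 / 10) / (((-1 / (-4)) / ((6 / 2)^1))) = 54 / 5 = 10.80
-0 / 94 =0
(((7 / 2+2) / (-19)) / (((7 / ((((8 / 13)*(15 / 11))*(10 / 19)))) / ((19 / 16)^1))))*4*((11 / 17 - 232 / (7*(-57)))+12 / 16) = -1342025 / 7818538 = -0.17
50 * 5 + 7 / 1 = 257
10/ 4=2.50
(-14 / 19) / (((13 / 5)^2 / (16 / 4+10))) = -4900 / 3211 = -1.53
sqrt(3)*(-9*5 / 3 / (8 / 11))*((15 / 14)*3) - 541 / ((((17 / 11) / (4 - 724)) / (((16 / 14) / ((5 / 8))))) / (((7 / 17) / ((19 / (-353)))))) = -19360078848 / 5491 - 7425*sqrt(3) / 112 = -3525898.63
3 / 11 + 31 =344 / 11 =31.27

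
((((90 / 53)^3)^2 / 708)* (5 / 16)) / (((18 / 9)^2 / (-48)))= -166075312500 / 1307697306611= -0.13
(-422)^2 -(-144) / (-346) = 30808460 / 173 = 178083.58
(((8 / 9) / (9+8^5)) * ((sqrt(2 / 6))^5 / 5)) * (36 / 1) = 32 * sqrt(3) / 4424895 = 0.00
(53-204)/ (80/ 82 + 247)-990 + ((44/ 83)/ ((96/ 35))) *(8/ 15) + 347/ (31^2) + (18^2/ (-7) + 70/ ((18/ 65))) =-13345573331782/ 17029958841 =-783.65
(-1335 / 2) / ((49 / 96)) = -64080 / 49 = -1307.76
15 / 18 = 5 / 6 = 0.83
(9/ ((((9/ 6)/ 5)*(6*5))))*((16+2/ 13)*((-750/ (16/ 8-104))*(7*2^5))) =5880000/ 221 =26606.33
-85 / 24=-3.54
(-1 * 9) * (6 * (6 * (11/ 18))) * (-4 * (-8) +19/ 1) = -10098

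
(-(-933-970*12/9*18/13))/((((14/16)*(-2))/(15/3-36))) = 4390716/91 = 48249.63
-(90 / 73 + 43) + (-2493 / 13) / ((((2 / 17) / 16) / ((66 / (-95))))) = 1629545449 / 90155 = 18074.93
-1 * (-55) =55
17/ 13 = 1.31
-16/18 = -8/9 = -0.89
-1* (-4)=4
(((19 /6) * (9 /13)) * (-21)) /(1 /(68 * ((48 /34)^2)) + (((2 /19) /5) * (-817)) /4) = 6894720 /642863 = 10.73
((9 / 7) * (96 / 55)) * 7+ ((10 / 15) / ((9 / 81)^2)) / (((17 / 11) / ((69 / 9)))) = 265158 / 935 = 283.59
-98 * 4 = -392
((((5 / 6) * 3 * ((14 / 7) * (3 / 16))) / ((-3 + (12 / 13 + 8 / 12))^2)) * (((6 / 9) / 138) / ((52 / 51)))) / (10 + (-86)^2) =1989 / 6595487360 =0.00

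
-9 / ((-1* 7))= 9 / 7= 1.29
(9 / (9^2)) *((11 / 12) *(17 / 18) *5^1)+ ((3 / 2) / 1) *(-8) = -22393 / 1944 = -11.52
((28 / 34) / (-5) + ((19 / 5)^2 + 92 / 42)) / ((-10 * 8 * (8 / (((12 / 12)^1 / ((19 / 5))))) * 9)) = -146957 / 195350400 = -0.00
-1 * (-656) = 656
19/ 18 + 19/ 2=10.56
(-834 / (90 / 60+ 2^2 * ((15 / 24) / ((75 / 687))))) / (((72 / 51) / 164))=-484415 / 122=-3970.61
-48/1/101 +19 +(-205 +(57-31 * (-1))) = -9946/101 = -98.48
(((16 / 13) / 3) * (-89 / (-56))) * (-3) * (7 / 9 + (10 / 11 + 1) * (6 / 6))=-6764 / 1287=-5.26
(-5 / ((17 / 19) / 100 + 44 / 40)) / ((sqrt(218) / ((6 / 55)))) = -5700* sqrt(218) / 2526293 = -0.03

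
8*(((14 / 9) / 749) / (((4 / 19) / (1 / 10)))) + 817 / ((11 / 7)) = 27537403 / 52965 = 519.92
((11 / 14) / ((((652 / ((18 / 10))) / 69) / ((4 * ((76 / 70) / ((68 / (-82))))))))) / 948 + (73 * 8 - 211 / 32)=4954850356293 / 8581232800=577.41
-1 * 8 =-8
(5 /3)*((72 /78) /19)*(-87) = -1740 /247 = -7.04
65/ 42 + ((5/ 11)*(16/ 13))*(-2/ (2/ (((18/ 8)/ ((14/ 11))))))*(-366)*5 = 989045/ 546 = 1811.44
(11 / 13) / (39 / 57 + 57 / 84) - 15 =-135523 / 9425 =-14.38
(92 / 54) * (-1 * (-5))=230 / 27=8.52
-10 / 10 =-1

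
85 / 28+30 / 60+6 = 267 / 28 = 9.54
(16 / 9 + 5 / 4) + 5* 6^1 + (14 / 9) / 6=3595 / 108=33.29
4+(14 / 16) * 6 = 37 / 4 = 9.25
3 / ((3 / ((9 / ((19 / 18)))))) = 162 / 19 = 8.53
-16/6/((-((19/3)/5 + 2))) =40/49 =0.82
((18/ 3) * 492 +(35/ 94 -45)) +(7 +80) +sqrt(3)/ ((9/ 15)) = 5 * sqrt(3)/ 3 +281471/ 94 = 2997.26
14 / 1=14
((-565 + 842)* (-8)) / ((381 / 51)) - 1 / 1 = -37799 / 127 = -297.63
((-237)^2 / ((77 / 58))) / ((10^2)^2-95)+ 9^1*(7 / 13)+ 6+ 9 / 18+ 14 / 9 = 17.17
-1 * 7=-7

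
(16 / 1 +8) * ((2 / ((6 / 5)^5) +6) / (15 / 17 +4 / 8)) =449701 / 3807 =118.12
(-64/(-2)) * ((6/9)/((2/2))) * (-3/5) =-64/5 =-12.80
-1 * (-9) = 9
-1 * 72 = -72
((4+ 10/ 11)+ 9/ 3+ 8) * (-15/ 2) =-119.32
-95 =-95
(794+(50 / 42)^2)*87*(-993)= -3367127621 / 49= -68716890.22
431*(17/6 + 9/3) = 15085/6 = 2514.17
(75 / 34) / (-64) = -75 / 2176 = -0.03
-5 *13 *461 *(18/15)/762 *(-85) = 509405/127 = 4011.06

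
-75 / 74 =-1.01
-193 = -193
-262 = -262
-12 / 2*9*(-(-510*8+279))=-205254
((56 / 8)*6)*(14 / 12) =49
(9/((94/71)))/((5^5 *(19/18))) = 5751/2790625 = 0.00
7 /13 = 0.54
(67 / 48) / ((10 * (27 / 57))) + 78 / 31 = 376423 / 133920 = 2.81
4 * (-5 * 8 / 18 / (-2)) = 40 / 9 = 4.44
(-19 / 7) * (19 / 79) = -361 / 553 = -0.65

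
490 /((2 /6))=1470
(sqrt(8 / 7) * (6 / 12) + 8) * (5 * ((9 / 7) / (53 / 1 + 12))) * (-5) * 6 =-25.32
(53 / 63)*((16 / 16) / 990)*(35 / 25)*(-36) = -106 / 2475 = -0.04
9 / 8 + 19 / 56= 41 / 28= 1.46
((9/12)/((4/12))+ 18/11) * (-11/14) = -171/56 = -3.05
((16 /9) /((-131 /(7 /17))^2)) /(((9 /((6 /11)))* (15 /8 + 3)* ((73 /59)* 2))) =370048 /4193574381711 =0.00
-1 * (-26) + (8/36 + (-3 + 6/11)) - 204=-17843/99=-180.23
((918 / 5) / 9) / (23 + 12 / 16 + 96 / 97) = 39576 / 47995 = 0.82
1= 1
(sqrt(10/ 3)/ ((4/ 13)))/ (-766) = -13*sqrt(30)/ 9192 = -0.01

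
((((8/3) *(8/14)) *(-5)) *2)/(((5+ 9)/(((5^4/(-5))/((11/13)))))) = 260000/1617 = 160.79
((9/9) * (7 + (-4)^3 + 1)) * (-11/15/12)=154/45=3.42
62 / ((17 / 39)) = 2418 / 17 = 142.24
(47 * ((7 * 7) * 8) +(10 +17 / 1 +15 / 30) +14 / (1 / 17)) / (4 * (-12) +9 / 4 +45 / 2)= -74758 / 93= -803.85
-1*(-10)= 10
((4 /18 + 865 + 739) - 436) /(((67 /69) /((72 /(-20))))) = -1450932 /335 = -4331.14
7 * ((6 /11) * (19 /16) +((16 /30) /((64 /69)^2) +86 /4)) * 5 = 796.87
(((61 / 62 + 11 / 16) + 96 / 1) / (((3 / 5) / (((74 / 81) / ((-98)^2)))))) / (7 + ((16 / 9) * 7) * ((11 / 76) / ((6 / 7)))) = 170284175 / 100085281632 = 0.00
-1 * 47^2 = -2209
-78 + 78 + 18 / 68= 9 / 34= 0.26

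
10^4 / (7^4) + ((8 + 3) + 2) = 41213 / 2401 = 17.16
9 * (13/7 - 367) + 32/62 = -713012/217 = -3285.77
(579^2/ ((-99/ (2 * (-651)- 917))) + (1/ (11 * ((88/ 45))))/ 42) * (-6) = -305494842621/ 6776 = -45084835.10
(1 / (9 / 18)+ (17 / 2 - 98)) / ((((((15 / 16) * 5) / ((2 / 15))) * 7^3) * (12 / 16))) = -64 / 6615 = -0.01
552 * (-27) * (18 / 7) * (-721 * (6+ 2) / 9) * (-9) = -221056128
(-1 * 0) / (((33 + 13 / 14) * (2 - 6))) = 0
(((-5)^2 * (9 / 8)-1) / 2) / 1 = 217 / 16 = 13.56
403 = 403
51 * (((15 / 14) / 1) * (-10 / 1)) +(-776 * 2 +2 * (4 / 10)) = -73417 / 35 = -2097.63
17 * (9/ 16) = 153/ 16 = 9.56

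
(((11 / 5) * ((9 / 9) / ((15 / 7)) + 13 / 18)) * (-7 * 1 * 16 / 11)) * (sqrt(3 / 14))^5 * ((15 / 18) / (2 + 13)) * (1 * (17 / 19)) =-1819 * sqrt(42) / 418950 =-0.03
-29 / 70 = -0.41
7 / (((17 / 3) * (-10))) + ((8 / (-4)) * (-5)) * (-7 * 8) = -95221 / 170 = -560.12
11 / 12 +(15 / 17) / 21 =1369 / 1428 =0.96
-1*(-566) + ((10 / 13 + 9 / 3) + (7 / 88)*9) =652635 / 1144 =570.49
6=6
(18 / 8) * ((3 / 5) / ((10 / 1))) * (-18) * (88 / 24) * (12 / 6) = -891 / 50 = -17.82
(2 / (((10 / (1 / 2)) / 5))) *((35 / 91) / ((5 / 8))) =4 / 13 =0.31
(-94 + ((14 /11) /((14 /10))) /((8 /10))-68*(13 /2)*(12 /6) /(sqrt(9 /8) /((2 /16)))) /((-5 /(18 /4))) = 18387 /220 + 663*sqrt(2) /10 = 177.34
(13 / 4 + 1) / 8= 17 / 32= 0.53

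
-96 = -96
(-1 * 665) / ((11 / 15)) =-9975 / 11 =-906.82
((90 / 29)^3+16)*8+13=9270849 / 24389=380.12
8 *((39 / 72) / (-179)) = -13 / 537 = -0.02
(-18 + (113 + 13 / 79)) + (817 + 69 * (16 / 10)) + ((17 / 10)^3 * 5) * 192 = 5739.04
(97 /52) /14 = 97 /728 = 0.13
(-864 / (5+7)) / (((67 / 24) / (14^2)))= -338688 / 67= -5055.04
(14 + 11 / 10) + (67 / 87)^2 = 15.69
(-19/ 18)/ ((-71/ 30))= 0.45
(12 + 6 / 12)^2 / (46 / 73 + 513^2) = 45625 / 76845532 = 0.00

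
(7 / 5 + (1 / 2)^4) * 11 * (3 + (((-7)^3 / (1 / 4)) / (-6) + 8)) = 308451 / 80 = 3855.64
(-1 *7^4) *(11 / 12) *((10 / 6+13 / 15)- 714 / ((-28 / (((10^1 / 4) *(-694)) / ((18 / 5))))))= 6490265551 / 240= 27042773.13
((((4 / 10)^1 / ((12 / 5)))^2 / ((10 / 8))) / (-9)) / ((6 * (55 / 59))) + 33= 4410391 / 133650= 33.00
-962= -962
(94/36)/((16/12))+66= 1631/24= 67.96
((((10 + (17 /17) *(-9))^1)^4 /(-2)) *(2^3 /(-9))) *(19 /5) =76 /45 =1.69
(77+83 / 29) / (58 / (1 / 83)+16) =386 / 23345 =0.02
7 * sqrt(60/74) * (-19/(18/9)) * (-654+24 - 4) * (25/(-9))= -1054025 * sqrt(1110)/333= -105455.24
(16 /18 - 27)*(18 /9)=-470 /9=-52.22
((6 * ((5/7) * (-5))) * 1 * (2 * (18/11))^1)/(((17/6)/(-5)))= 162000/1309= 123.76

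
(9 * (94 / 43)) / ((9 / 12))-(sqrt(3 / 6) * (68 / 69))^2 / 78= 26.23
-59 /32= -1.84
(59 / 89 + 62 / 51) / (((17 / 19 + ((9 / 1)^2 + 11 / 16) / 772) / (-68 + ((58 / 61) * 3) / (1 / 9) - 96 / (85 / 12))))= -579827221419392 / 5526351172155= -104.92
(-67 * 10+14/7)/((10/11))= -3674/5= -734.80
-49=-49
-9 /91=-0.10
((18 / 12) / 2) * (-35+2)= -99 / 4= -24.75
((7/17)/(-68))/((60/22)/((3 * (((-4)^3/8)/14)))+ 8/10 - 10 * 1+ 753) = -385/47189654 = -0.00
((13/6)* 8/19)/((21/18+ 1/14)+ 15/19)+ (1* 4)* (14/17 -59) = -3194216/13753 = -232.26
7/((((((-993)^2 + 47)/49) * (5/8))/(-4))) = -686/308155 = -0.00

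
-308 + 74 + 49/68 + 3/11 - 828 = -793633/748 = -1061.01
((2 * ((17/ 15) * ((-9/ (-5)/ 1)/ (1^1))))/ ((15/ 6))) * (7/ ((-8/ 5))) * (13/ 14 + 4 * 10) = -29223/ 100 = -292.23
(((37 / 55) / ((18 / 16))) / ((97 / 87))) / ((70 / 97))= 0.74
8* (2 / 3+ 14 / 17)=608 / 51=11.92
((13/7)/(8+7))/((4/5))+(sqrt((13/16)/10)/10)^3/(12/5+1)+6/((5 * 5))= 13 * sqrt(130)/21760000+829/2100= 0.39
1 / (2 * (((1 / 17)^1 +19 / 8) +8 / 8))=68 / 467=0.15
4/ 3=1.33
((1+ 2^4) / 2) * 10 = 85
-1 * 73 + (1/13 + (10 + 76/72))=-14477/234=-61.87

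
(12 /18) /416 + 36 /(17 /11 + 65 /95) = 2347721 /145392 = 16.15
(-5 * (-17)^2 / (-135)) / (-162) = -289 / 4374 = -0.07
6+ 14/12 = 43/6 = 7.17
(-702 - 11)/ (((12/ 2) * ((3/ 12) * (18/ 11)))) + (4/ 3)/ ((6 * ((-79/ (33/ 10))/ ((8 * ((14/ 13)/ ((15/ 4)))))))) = -201383809/ 693225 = -290.50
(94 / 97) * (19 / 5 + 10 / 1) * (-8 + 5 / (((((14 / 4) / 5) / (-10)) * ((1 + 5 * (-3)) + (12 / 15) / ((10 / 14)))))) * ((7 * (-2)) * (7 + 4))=17160264 / 3395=5054.57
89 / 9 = 9.89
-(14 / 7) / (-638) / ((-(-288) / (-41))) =-41 / 91872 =-0.00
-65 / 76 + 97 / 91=1457 / 6916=0.21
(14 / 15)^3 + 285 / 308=1807027 / 1039500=1.74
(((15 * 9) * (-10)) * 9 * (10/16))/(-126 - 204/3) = 30375/776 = 39.14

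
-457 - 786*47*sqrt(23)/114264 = -457 - 6157*sqrt(23)/19044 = -458.55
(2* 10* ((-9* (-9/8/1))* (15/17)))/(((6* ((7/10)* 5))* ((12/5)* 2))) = 3375/1904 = 1.77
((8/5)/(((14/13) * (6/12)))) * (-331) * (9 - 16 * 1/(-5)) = -2099864/175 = -11999.22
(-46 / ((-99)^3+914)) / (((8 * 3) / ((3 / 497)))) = 23 / 1927137380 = 0.00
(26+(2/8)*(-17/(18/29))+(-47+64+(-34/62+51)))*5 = 966505/2232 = 433.02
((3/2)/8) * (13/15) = 13/80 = 0.16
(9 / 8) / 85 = 0.01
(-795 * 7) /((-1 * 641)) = 5565 /641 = 8.68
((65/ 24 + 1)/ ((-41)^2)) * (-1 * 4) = -89/ 10086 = -0.01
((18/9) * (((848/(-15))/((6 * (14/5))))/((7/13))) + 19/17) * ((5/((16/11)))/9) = -4692875/1079568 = -4.35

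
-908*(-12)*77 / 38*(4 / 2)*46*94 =3627801408 / 19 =190936916.21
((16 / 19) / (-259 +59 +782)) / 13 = 0.00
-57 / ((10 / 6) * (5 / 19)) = -3249 / 25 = -129.96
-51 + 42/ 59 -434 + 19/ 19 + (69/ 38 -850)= -2985161/ 2242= -1331.47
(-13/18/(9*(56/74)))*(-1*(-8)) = -481/567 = -0.85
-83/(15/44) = -243.47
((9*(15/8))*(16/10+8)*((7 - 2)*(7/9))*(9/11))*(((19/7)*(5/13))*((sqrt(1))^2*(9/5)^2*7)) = 1745226/143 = 12204.38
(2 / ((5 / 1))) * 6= 12 / 5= 2.40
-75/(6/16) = -200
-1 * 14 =-14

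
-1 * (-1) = 1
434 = 434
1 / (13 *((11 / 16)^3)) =0.24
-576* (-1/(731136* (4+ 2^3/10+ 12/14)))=5/35904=0.00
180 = 180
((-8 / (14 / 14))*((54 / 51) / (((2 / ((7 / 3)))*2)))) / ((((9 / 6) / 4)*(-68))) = 56 / 289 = 0.19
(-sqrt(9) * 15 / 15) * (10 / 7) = -30 / 7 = -4.29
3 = 3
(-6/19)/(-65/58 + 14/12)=-261/38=-6.87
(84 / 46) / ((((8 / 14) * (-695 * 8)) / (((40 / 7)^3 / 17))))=-2400 / 380443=-0.01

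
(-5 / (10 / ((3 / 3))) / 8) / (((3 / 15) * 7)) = -5 / 112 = -0.04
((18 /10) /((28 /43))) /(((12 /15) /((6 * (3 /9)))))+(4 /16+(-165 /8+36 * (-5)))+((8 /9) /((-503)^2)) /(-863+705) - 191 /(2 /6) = -3860606392051 /5036903172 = -766.46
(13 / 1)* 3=39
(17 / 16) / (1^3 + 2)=0.35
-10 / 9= -1.11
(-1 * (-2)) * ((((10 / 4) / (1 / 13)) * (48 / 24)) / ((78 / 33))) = 55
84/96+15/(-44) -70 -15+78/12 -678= -66525/88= -755.97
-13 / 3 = -4.33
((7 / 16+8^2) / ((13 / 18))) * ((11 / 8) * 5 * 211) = 107682795 / 832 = 129426.44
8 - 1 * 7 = 1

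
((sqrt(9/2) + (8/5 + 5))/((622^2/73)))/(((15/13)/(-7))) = -73073/9672100 - 6643 * sqrt(2)/3868840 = -0.01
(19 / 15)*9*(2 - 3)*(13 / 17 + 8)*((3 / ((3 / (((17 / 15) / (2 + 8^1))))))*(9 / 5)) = -25479 / 1250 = -20.38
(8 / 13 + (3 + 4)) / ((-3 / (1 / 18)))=-11 / 78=-0.14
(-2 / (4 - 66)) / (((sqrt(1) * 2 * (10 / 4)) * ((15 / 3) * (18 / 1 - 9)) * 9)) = 1 / 62775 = 0.00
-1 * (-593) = 593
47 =47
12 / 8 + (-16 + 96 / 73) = -1925 / 146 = -13.18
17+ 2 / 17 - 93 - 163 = -4061 / 17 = -238.88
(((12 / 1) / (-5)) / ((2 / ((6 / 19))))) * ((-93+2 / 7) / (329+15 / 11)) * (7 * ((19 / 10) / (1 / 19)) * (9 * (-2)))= -21973842 / 45425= -483.74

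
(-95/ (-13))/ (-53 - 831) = -0.01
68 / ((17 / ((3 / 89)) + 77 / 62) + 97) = 12648 / 112079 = 0.11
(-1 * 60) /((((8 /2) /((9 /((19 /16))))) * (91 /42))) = -52.47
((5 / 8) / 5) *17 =17 / 8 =2.12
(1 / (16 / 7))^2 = 49 / 256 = 0.19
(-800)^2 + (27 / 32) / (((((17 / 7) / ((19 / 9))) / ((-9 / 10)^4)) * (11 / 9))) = 38297623560551 / 59840000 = 640000.39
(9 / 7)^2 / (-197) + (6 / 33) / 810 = -351202 / 43004115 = -0.01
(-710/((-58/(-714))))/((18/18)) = -253470/29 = -8740.34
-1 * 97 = -97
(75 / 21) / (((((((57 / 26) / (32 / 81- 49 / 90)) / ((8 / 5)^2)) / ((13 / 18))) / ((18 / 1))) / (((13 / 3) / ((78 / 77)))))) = -7198048 / 207765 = -34.65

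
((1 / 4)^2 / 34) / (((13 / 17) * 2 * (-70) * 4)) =-1 / 232960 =-0.00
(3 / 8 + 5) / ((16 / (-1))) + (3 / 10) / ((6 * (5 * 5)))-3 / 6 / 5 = -6943 / 16000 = -0.43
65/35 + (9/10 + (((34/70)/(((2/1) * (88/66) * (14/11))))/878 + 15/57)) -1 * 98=-1242207721/13078688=-94.98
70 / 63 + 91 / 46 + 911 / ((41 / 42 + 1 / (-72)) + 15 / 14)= 191396591 / 424350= 451.03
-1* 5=-5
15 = 15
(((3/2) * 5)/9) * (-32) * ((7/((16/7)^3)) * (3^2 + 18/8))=-175.85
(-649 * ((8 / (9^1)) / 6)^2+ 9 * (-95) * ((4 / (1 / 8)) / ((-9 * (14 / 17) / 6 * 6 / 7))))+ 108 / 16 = 75327587 / 2916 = 25832.51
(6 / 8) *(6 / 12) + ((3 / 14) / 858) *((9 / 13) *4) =39111 / 104104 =0.38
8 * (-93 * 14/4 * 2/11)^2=3390408/121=28019.90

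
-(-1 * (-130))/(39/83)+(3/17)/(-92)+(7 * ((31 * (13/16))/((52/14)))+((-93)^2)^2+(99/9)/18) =8423638333289/112608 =74804972.41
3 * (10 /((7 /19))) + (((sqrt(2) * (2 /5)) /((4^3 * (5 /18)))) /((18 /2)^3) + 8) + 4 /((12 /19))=sqrt(2) /32400 + 2011 /21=95.76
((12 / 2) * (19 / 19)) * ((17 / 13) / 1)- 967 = -959.15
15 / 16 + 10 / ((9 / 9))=175 / 16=10.94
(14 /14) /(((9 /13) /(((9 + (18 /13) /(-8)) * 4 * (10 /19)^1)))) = 510 /19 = 26.84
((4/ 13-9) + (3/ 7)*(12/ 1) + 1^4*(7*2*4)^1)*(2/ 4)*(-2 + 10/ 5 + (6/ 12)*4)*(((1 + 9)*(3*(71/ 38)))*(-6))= -30499470/ 1729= -17639.95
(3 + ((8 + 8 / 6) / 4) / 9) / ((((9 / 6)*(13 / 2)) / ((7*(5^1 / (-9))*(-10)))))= 13.00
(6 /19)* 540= 3240 /19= 170.53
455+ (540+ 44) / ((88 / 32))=7341 / 11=667.36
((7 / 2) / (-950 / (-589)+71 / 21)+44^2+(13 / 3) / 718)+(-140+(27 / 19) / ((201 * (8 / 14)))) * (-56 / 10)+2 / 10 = 60636441048404 / 22285946355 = 2720.84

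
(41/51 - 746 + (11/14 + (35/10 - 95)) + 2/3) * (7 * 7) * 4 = -2783032/17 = -163707.76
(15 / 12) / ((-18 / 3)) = -5 / 24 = -0.21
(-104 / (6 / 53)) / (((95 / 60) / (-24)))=264576 / 19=13925.05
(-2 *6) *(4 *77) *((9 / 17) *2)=-66528 / 17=-3913.41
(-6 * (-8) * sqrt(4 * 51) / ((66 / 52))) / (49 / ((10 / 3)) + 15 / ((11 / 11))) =8320 * sqrt(51) / 3267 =18.19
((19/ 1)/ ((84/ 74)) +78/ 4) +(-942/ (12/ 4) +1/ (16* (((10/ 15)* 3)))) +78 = -134219/ 672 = -199.73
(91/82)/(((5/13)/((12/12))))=1183/410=2.89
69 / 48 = 23 / 16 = 1.44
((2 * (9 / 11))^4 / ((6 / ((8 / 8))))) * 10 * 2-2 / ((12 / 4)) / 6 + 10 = 4452329 / 131769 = 33.79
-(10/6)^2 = -25/9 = -2.78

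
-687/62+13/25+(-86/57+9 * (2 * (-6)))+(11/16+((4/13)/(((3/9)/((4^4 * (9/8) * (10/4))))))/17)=-12541037719/156202800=-80.29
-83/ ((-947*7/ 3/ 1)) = 0.04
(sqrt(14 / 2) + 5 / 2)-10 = -15 / 2 + sqrt(7) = -4.85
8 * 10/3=80/3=26.67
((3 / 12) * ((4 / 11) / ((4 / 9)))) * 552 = 1242 / 11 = 112.91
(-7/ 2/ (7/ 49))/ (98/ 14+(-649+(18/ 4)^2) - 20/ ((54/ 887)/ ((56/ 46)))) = 60858/ 2537867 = 0.02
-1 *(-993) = 993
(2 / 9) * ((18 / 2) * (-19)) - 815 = -853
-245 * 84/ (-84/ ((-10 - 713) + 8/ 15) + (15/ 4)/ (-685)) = -40739317360/ 219323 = -185750.32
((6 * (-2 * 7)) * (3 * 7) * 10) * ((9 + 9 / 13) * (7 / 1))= -15558480 / 13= -1196806.15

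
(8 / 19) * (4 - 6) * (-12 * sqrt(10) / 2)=96 * sqrt(10) / 19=15.98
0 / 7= 0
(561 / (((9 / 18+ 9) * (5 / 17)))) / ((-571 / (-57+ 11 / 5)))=5226276 / 271225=19.27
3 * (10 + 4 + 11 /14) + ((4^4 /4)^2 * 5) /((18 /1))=148949 /126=1182.13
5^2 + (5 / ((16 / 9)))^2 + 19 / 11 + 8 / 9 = 900379 / 25344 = 35.53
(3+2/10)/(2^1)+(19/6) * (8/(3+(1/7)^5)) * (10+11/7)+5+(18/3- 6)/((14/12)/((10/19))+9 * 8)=13149093/126055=104.31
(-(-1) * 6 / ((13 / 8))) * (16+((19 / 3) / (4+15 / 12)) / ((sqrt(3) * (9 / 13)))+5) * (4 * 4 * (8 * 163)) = 25370624 * sqrt(3) / 567+21030912 / 13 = 1695263.71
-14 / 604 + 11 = 3315 / 302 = 10.98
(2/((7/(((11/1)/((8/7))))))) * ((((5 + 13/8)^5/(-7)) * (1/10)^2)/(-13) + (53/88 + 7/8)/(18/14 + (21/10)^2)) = 21732697336501/4755514982400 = 4.57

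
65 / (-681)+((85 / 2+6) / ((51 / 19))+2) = 154153 / 7718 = 19.97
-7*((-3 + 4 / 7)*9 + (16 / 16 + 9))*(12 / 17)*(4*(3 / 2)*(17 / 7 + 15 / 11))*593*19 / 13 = 19660824864 / 17017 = 1155363.75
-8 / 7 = -1.14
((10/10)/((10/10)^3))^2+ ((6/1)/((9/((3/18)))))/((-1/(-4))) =13/9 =1.44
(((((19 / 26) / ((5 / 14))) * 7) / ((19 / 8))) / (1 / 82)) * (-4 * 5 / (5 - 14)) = 128576 / 117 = 1098.94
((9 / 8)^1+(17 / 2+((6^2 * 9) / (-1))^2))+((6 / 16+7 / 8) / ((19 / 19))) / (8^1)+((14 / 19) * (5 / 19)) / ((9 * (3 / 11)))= 32745509755 / 311904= 104985.86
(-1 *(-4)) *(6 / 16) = 3 / 2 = 1.50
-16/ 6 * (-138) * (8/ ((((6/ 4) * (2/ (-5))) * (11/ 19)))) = -279680/ 33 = -8475.15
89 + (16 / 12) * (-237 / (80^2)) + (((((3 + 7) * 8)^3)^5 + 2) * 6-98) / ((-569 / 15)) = -5066549580791807999999999916955351 / 910400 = -5565190664314376098418278000.00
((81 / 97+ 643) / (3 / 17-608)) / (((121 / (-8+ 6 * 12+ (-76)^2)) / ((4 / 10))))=-2480093824 / 121278421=-20.45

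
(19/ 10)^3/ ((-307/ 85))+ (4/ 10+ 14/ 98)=-582901/ 429800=-1.36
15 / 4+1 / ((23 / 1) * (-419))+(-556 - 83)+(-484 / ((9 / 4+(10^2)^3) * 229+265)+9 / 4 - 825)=-1170048011185329 / 802502007007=-1458.00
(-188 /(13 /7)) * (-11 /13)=14476 /169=85.66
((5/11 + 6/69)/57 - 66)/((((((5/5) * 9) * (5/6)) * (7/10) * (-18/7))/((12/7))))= 7613192/908523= 8.38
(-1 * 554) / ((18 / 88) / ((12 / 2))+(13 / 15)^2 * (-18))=1218800 / 29669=41.08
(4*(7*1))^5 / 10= 8605184 / 5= 1721036.80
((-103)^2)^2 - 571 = 112550310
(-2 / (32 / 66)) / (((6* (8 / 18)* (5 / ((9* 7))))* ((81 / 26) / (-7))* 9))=7007 / 1440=4.87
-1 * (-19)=19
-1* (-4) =4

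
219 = 219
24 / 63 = 8 / 21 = 0.38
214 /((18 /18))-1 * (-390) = 604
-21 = -21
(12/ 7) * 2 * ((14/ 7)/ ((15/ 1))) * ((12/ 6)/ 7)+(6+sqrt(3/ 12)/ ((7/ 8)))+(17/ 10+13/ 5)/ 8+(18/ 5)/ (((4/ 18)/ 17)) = 1107947/ 3920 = 282.64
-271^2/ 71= -73441/ 71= -1034.38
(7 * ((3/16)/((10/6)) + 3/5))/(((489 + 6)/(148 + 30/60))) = 1197/800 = 1.50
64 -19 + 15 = 60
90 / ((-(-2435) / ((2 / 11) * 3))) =108 / 5357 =0.02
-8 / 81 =-0.10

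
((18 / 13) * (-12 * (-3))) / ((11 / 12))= 7776 / 143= 54.38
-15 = -15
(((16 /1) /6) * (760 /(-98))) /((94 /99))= -50160 /2303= -21.78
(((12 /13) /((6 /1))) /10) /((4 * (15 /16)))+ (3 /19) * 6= 17626 /18525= 0.95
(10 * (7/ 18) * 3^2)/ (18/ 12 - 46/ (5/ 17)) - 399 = -618401/ 1549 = -399.23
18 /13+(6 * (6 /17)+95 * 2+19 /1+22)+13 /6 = 313823 /1326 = 236.67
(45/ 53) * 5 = 225/ 53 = 4.25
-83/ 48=-1.73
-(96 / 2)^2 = -2304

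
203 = 203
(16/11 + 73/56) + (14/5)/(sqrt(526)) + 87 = 7 * sqrt(526)/1315 + 55291/616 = 89.88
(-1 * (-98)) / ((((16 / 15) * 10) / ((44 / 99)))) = 49 / 12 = 4.08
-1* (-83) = 83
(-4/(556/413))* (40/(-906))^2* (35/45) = -1156400/256716459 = -0.00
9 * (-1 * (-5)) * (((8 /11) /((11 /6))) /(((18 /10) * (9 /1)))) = 400 /363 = 1.10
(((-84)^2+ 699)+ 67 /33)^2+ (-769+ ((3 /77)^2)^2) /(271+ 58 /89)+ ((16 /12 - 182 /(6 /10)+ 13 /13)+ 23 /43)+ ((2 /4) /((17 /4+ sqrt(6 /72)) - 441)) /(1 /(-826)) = 3304* sqrt(3) /9156023+ 60401912552807428557674345816 /1003833988963156254519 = 60171216.77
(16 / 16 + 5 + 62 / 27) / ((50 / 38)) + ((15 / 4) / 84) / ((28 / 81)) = 13620191 / 2116800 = 6.43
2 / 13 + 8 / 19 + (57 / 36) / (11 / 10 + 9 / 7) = 306539 / 247494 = 1.24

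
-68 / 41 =-1.66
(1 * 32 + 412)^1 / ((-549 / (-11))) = 1628 / 183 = 8.90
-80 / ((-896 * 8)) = 5 / 448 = 0.01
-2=-2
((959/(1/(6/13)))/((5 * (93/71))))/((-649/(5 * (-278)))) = 37857484/261547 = 144.74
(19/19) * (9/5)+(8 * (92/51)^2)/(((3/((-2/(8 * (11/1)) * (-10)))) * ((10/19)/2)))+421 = 184667282/429165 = 430.29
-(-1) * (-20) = -20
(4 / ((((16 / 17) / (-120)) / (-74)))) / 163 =37740 / 163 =231.53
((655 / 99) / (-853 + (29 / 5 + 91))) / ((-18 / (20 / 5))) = 6550 / 3368871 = 0.00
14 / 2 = 7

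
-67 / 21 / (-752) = 67 / 15792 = 0.00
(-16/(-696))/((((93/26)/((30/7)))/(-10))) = -5200/18879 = -0.28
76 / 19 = 4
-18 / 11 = -1.64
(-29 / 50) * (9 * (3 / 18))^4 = -2349 / 800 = -2.94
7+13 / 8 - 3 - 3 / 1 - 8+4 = -1.38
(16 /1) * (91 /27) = 1456 /27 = 53.93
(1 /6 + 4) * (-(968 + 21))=-4120.83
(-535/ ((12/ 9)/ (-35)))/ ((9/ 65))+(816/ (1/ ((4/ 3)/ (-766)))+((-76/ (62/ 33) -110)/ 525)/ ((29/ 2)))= 73337403701279/ 723065700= 101425.64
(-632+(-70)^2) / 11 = 388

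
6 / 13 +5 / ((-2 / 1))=-2.04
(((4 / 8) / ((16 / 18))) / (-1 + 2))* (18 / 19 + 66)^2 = 910116 / 361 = 2521.10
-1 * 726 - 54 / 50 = -18177 / 25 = -727.08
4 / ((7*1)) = 4 / 7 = 0.57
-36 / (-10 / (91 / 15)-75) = 364 / 775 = 0.47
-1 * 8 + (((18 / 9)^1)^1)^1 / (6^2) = -143 / 18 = -7.94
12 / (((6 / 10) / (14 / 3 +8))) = 760 / 3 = 253.33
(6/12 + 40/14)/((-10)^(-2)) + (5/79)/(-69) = 12809815/38157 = 335.71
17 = 17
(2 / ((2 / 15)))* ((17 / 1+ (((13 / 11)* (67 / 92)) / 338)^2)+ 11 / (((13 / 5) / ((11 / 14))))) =1477440847185 / 4846249408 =304.86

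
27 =27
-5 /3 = -1.67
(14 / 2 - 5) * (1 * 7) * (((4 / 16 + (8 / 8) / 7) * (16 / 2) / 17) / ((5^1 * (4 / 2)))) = 22 / 85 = 0.26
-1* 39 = -39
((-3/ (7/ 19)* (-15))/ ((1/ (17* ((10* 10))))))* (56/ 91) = 11628000/ 91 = 127780.22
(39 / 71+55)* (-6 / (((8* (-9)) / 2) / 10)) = 19720 / 213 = 92.58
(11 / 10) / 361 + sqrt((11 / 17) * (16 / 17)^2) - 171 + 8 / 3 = -1823017 / 10830 + 16 * sqrt(187) / 289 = -167.57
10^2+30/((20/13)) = 239/2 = 119.50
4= 4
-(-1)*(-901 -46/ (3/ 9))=-1039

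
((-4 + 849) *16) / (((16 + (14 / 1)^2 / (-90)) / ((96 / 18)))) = 1622400 / 311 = 5216.72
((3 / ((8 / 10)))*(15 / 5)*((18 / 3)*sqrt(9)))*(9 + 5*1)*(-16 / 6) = -7560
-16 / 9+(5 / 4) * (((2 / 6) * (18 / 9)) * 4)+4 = 50 / 9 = 5.56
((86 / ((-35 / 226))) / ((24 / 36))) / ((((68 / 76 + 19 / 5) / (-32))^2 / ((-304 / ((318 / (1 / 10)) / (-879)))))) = -59996584753152 / 18449459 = -3251942.77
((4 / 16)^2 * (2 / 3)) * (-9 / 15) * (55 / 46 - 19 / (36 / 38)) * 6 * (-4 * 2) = -7808 / 345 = -22.63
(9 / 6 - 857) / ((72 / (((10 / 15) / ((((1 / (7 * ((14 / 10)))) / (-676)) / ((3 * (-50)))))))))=-70843955 / 9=-7871550.56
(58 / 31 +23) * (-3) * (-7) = 16191 / 31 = 522.29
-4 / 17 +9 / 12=35 / 68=0.51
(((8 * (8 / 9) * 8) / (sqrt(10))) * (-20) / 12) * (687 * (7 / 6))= -205184 * sqrt(10) / 27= -24031.44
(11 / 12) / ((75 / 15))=11 / 60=0.18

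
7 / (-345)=-7 / 345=-0.02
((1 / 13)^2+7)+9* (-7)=-9463 / 169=-55.99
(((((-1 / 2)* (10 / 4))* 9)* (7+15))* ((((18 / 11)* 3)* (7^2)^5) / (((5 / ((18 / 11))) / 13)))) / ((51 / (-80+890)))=-4336769054332260 / 187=-23191278365413.16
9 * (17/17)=9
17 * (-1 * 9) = -153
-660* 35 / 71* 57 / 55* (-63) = 1508220 / 71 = 21242.54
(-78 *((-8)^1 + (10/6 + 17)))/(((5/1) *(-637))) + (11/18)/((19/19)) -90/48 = -17687/17640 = -1.00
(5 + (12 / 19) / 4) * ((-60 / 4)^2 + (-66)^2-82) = 440902 / 19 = 23205.37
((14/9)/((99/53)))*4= 2968/891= 3.33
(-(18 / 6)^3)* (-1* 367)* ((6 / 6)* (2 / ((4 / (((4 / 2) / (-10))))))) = -9909 / 10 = -990.90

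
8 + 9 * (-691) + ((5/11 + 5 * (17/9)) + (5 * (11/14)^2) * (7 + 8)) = -119427739/19404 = -6154.80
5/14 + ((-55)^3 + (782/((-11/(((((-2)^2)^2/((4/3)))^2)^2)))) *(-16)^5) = 238045315533633/154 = 1545748802166.45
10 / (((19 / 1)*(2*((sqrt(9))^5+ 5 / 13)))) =65 / 60116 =0.00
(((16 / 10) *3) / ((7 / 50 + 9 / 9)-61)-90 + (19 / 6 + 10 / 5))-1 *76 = -2889685 / 17958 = -160.91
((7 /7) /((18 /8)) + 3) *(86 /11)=2666 /99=26.93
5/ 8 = 0.62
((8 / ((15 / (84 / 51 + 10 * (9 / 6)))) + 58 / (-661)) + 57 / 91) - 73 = -975267256 / 15338505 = -63.58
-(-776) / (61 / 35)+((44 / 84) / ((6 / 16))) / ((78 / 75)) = 22311140 / 49959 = 446.59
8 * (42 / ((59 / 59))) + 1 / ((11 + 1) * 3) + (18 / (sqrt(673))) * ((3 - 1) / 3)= 12 * sqrt(673) / 673 + 12097 / 36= 336.49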